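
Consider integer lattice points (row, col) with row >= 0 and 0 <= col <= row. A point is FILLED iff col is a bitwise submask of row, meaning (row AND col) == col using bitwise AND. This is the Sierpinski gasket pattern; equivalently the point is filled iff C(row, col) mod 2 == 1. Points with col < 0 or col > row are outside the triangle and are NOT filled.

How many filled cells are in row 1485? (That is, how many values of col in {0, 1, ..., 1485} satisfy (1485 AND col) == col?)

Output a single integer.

1485 in binary = 10111001101
popcount(1485) = number of 1-bits in 10111001101 = 7
A col c satisfies (1485 AND c) == c iff every set bit of c is also set in 1485; each of the 7 set bits of 1485 can independently be on or off in c.
count = 2^7 = 128

Answer: 128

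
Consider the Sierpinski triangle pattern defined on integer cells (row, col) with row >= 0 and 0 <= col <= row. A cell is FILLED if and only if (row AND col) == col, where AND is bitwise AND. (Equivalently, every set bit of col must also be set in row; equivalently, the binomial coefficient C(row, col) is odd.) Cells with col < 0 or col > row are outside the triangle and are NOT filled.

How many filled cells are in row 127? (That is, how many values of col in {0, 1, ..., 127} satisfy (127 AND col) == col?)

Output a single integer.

Answer: 128

Derivation:
127 in binary = 1111111
popcount(127) = number of 1-bits in 1111111 = 7
A col c satisfies (127 AND c) == c iff every set bit of c is also set in 127; each of the 7 set bits of 127 can independently be on or off in c.
count = 2^7 = 128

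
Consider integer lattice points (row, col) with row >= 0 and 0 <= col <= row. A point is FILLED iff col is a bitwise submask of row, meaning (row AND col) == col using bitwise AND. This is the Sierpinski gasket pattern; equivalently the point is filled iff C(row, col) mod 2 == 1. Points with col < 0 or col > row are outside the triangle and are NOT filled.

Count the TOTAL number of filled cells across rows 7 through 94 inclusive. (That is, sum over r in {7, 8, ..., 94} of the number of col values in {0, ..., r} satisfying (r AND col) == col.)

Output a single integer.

r7=111 pc3: +8 =8
r8=1000 pc1: +2 =10
r9=1001 pc2: +4 =14
r10=1010 pc2: +4 =18
r11=1011 pc3: +8 =26
r12=1100 pc2: +4 =30
r13=1101 pc3: +8 =38
r14=1110 pc3: +8 =46
r15=1111 pc4: +16 =62
r16=10000 pc1: +2 =64
r17=10001 pc2: +4 =68
r18=10010 pc2: +4 =72
r19=10011 pc3: +8 =80
r20=10100 pc2: +4 =84
r21=10101 pc3: +8 =92
r22=10110 pc3: +8 =100
r23=10111 pc4: +16 =116
r24=11000 pc2: +4 =120
r25=11001 pc3: +8 =128
r26=11010 pc3: +8 =136
r27=11011 pc4: +16 =152
r28=11100 pc3: +8 =160
r29=11101 pc4: +16 =176
r30=11110 pc4: +16 =192
r31=11111 pc5: +32 =224
r32=100000 pc1: +2 =226
r33=100001 pc2: +4 =230
r34=100010 pc2: +4 =234
r35=100011 pc3: +8 =242
r36=100100 pc2: +4 =246
r37=100101 pc3: +8 =254
r38=100110 pc3: +8 =262
r39=100111 pc4: +16 =278
r40=101000 pc2: +4 =282
r41=101001 pc3: +8 =290
r42=101010 pc3: +8 =298
r43=101011 pc4: +16 =314
r44=101100 pc3: +8 =322
r45=101101 pc4: +16 =338
r46=101110 pc4: +16 =354
r47=101111 pc5: +32 =386
r48=110000 pc2: +4 =390
r49=110001 pc3: +8 =398
r50=110010 pc3: +8 =406
r51=110011 pc4: +16 =422
r52=110100 pc3: +8 =430
r53=110101 pc4: +16 =446
r54=110110 pc4: +16 =462
r55=110111 pc5: +32 =494
r56=111000 pc3: +8 =502
r57=111001 pc4: +16 =518
r58=111010 pc4: +16 =534
r59=111011 pc5: +32 =566
r60=111100 pc4: +16 =582
r61=111101 pc5: +32 =614
r62=111110 pc5: +32 =646
r63=111111 pc6: +64 =710
r64=1000000 pc1: +2 =712
r65=1000001 pc2: +4 =716
r66=1000010 pc2: +4 =720
r67=1000011 pc3: +8 =728
r68=1000100 pc2: +4 =732
r69=1000101 pc3: +8 =740
r70=1000110 pc3: +8 =748
r71=1000111 pc4: +16 =764
r72=1001000 pc2: +4 =768
r73=1001001 pc3: +8 =776
r74=1001010 pc3: +8 =784
r75=1001011 pc4: +16 =800
r76=1001100 pc3: +8 =808
r77=1001101 pc4: +16 =824
r78=1001110 pc4: +16 =840
r79=1001111 pc5: +32 =872
r80=1010000 pc2: +4 =876
r81=1010001 pc3: +8 =884
r82=1010010 pc3: +8 =892
r83=1010011 pc4: +16 =908
r84=1010100 pc3: +8 =916
r85=1010101 pc4: +16 =932
r86=1010110 pc4: +16 =948
r87=1010111 pc5: +32 =980
r88=1011000 pc3: +8 =988
r89=1011001 pc4: +16 =1004
r90=1011010 pc4: +16 =1020
r91=1011011 pc5: +32 =1052
r92=1011100 pc4: +16 =1068
r93=1011101 pc5: +32 =1100
r94=1011110 pc5: +32 =1132

Answer: 1132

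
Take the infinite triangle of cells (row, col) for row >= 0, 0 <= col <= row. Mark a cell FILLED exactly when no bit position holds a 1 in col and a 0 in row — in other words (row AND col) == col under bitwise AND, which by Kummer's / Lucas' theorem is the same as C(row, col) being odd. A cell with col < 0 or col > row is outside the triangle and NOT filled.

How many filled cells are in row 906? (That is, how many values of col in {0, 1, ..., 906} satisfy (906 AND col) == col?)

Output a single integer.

906 in binary = 1110001010
popcount(906) = number of 1-bits in 1110001010 = 5
A col c satisfies (906 AND c) == c iff every set bit of c is also set in 906; each of the 5 set bits of 906 can independently be on or off in c.
count = 2^5 = 32

Answer: 32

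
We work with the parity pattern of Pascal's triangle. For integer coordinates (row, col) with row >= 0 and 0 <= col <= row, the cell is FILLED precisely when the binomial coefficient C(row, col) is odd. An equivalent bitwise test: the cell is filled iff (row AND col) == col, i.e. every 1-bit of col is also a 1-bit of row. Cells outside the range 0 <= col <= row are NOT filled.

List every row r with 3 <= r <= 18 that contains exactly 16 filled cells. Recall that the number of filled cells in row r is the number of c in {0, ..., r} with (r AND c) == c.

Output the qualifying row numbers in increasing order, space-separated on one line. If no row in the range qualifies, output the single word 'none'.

Row r has 2^popcount(r) filled cells, so we need popcount(r) = log2(16) = 4.
Scan r = 3..18 and keep those with exactly 4 one-bits:
r=3=11 popcount=2 -> skip
r=4=100 popcount=1 -> skip
r=5=101 popcount=2 -> skip
r=6=110 popcount=2 -> skip
r=7=111 popcount=3 -> skip
r=8=1000 popcount=1 -> skip
r=9=1001 popcount=2 -> skip
r=10=1010 popcount=2 -> skip
r=11=1011 popcount=3 -> skip
r=12=1100 popcount=2 -> skip
r=13=1101 popcount=3 -> skip
r=14=1110 popcount=3 -> skip
r=15=1111 popcount=4 -> KEEP
r=16=10000 popcount=1 -> skip
r=17=10001 popcount=2 -> skip
r=18=10010 popcount=2 -> skip
Kept rows: 15

Answer: 15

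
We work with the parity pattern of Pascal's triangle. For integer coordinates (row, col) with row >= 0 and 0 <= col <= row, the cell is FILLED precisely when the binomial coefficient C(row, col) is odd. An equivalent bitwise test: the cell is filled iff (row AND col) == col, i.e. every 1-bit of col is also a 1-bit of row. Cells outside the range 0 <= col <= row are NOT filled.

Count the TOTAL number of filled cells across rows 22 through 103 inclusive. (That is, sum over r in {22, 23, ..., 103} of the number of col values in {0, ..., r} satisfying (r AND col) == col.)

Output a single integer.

Answer: 1212

Derivation:
r22=10110 pc3: +8 =8
r23=10111 pc4: +16 =24
r24=11000 pc2: +4 =28
r25=11001 pc3: +8 =36
r26=11010 pc3: +8 =44
r27=11011 pc4: +16 =60
r28=11100 pc3: +8 =68
r29=11101 pc4: +16 =84
r30=11110 pc4: +16 =100
r31=11111 pc5: +32 =132
r32=100000 pc1: +2 =134
r33=100001 pc2: +4 =138
r34=100010 pc2: +4 =142
r35=100011 pc3: +8 =150
r36=100100 pc2: +4 =154
r37=100101 pc3: +8 =162
r38=100110 pc3: +8 =170
r39=100111 pc4: +16 =186
r40=101000 pc2: +4 =190
r41=101001 pc3: +8 =198
r42=101010 pc3: +8 =206
r43=101011 pc4: +16 =222
r44=101100 pc3: +8 =230
r45=101101 pc4: +16 =246
r46=101110 pc4: +16 =262
r47=101111 pc5: +32 =294
r48=110000 pc2: +4 =298
r49=110001 pc3: +8 =306
r50=110010 pc3: +8 =314
r51=110011 pc4: +16 =330
r52=110100 pc3: +8 =338
r53=110101 pc4: +16 =354
r54=110110 pc4: +16 =370
r55=110111 pc5: +32 =402
r56=111000 pc3: +8 =410
r57=111001 pc4: +16 =426
r58=111010 pc4: +16 =442
r59=111011 pc5: +32 =474
r60=111100 pc4: +16 =490
r61=111101 pc5: +32 =522
r62=111110 pc5: +32 =554
r63=111111 pc6: +64 =618
r64=1000000 pc1: +2 =620
r65=1000001 pc2: +4 =624
r66=1000010 pc2: +4 =628
r67=1000011 pc3: +8 =636
r68=1000100 pc2: +4 =640
r69=1000101 pc3: +8 =648
r70=1000110 pc3: +8 =656
r71=1000111 pc4: +16 =672
r72=1001000 pc2: +4 =676
r73=1001001 pc3: +8 =684
r74=1001010 pc3: +8 =692
r75=1001011 pc4: +16 =708
r76=1001100 pc3: +8 =716
r77=1001101 pc4: +16 =732
r78=1001110 pc4: +16 =748
r79=1001111 pc5: +32 =780
r80=1010000 pc2: +4 =784
r81=1010001 pc3: +8 =792
r82=1010010 pc3: +8 =800
r83=1010011 pc4: +16 =816
r84=1010100 pc3: +8 =824
r85=1010101 pc4: +16 =840
r86=1010110 pc4: +16 =856
r87=1010111 pc5: +32 =888
r88=1011000 pc3: +8 =896
r89=1011001 pc4: +16 =912
r90=1011010 pc4: +16 =928
r91=1011011 pc5: +32 =960
r92=1011100 pc4: +16 =976
r93=1011101 pc5: +32 =1008
r94=1011110 pc5: +32 =1040
r95=1011111 pc6: +64 =1104
r96=1100000 pc2: +4 =1108
r97=1100001 pc3: +8 =1116
r98=1100010 pc3: +8 =1124
r99=1100011 pc4: +16 =1140
r100=1100100 pc3: +8 =1148
r101=1100101 pc4: +16 =1164
r102=1100110 pc4: +16 =1180
r103=1100111 pc5: +32 =1212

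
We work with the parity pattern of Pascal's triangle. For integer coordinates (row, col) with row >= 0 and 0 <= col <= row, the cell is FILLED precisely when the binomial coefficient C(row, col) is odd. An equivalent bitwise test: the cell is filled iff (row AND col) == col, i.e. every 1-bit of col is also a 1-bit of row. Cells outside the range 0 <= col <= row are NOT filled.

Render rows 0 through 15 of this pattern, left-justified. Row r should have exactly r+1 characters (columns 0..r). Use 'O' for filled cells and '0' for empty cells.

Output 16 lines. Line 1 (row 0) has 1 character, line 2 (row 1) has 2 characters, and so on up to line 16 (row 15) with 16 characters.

r0=0: O
r1=1: OO
r2=10: O0O
r3=11: OOOO
r4=100: O000O
r5=101: OO00OO
r6=110: O0O0O0O
r7=111: OOOOOOOO
r8=1000: O0000000O
r9=1001: OO000000OO
r10=1010: O0O00000O0O
r11=1011: OOOO0000OOOO
r12=1100: O000O000O000O
r13=1101: OO00OO00OO00OO
r14=1110: O0O0O0O0O0O0O0O
r15=1111: OOOOOOOOOOOOOOOO

Answer: O
OO
O0O
OOOO
O000O
OO00OO
O0O0O0O
OOOOOOOO
O0000000O
OO000000OO
O0O00000O0O
OOOO0000OOOO
O000O000O000O
OO00OO00OO00OO
O0O0O0O0O0O0O0O
OOOOOOOOOOOOOOOO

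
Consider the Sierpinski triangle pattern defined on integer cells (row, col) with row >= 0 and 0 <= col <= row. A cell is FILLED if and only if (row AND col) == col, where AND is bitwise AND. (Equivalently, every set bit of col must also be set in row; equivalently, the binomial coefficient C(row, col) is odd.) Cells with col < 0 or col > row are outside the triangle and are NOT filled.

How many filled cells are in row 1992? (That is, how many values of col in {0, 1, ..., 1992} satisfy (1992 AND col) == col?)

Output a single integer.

Answer: 64

Derivation:
1992 in binary = 11111001000
popcount(1992) = number of 1-bits in 11111001000 = 6
A col c satisfies (1992 AND c) == c iff every set bit of c is also set in 1992; each of the 6 set bits of 1992 can independently be on or off in c.
count = 2^6 = 64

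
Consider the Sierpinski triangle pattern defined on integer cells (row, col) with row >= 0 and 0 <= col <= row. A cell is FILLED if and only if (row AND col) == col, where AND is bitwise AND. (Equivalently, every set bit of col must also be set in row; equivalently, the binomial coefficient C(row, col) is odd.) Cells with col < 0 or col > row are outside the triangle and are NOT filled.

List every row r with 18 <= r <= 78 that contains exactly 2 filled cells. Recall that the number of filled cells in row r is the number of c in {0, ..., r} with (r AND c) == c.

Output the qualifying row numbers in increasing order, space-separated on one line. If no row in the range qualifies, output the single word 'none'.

Answer: 32 64

Derivation:
Row r has 2^popcount(r) filled cells, so we need popcount(r) = log2(2) = 1.
Scan r = 18..78 and keep those with exactly 1 one-bits:
r=18=10010 popcount=2 -> skip
r=19=10011 popcount=3 -> skip
r=20=10100 popcount=2 -> skip
r=21=10101 popcount=3 -> skip
r=22=10110 popcount=3 -> skip
r=23=10111 popcount=4 -> skip
r=24=11000 popcount=2 -> skip
r=25=11001 popcount=3 -> skip
r=26=11010 popcount=3 -> skip
r=27=11011 popcount=4 -> skip
r=28=11100 popcount=3 -> skip
r=29=11101 popcount=4 -> skip
r=30=11110 popcount=4 -> skip
r=31=11111 popcount=5 -> skip
r=32=100000 popcount=1 -> KEEP
r=33=100001 popcount=2 -> skip
r=34=100010 popcount=2 -> skip
r=35=100011 popcount=3 -> skip
r=36=100100 popcount=2 -> skip
r=37=100101 popcount=3 -> skip
r=38=100110 popcount=3 -> skip
r=39=100111 popcount=4 -> skip
r=40=101000 popcount=2 -> skip
r=41=101001 popcount=3 -> skip
r=42=101010 popcount=3 -> skip
r=43=101011 popcount=4 -> skip
r=44=101100 popcount=3 -> skip
r=45=101101 popcount=4 -> skip
r=46=101110 popcount=4 -> skip
r=47=101111 popcount=5 -> skip
r=48=110000 popcount=2 -> skip
r=49=110001 popcount=3 -> skip
r=50=110010 popcount=3 -> skip
r=51=110011 popcount=4 -> skip
r=52=110100 popcount=3 -> skip
r=53=110101 popcount=4 -> skip
r=54=110110 popcount=4 -> skip
r=55=110111 popcount=5 -> skip
r=56=111000 popcount=3 -> skip
r=57=111001 popcount=4 -> skip
r=58=111010 popcount=4 -> skip
r=59=111011 popcount=5 -> skip
r=60=111100 popcount=4 -> skip
r=61=111101 popcount=5 -> skip
r=62=111110 popcount=5 -> skip
r=63=111111 popcount=6 -> skip
r=64=1000000 popcount=1 -> KEEP
r=65=1000001 popcount=2 -> skip
r=66=1000010 popcount=2 -> skip
r=67=1000011 popcount=3 -> skip
r=68=1000100 popcount=2 -> skip
r=69=1000101 popcount=3 -> skip
r=70=1000110 popcount=3 -> skip
r=71=1000111 popcount=4 -> skip
r=72=1001000 popcount=2 -> skip
r=73=1001001 popcount=3 -> skip
r=74=1001010 popcount=3 -> skip
r=75=1001011 popcount=4 -> skip
r=76=1001100 popcount=3 -> skip
r=77=1001101 popcount=4 -> skip
r=78=1001110 popcount=4 -> skip
Kept rows: 32 64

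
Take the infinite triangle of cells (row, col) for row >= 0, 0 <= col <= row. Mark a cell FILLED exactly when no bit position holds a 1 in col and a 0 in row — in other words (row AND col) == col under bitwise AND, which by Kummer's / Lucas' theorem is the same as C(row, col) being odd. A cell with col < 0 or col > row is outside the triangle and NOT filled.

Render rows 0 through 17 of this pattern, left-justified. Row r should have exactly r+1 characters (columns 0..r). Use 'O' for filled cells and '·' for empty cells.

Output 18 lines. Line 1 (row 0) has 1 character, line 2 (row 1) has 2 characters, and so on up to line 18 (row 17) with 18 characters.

r0=0: O
r1=1: OO
r2=10: O·O
r3=11: OOOO
r4=100: O···O
r5=101: OO··OO
r6=110: O·O·O·O
r7=111: OOOOOOOO
r8=1000: O·······O
r9=1001: OO······OO
r10=1010: O·O·····O·O
r11=1011: OOOO····OOOO
r12=1100: O···O···O···O
r13=1101: OO··OO··OO··OO
r14=1110: O·O·O·O·O·O·O·O
r15=1111: OOOOOOOOOOOOOOOO
r16=10000: O···············O
r17=10001: OO··············OO

Answer: O
OO
O·O
OOOO
O···O
OO··OO
O·O·O·O
OOOOOOOO
O·······O
OO······OO
O·O·····O·O
OOOO····OOOO
O···O···O···O
OO··OO··OO··OO
O·O·O·O·O·O·O·O
OOOOOOOOOOOOOOOO
O···············O
OO··············OO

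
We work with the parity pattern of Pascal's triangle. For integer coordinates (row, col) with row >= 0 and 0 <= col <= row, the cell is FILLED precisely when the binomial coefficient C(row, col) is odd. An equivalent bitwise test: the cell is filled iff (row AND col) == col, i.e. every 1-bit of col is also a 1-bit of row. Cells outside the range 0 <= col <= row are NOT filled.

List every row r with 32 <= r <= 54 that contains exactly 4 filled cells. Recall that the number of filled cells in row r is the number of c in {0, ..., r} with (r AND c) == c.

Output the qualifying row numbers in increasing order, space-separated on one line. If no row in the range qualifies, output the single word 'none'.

Row r has 2^popcount(r) filled cells, so we need popcount(r) = log2(4) = 2.
Scan r = 32..54 and keep those with exactly 2 one-bits:
r=32=100000 popcount=1 -> skip
r=33=100001 popcount=2 -> KEEP
r=34=100010 popcount=2 -> KEEP
r=35=100011 popcount=3 -> skip
r=36=100100 popcount=2 -> KEEP
r=37=100101 popcount=3 -> skip
r=38=100110 popcount=3 -> skip
r=39=100111 popcount=4 -> skip
r=40=101000 popcount=2 -> KEEP
r=41=101001 popcount=3 -> skip
r=42=101010 popcount=3 -> skip
r=43=101011 popcount=4 -> skip
r=44=101100 popcount=3 -> skip
r=45=101101 popcount=4 -> skip
r=46=101110 popcount=4 -> skip
r=47=101111 popcount=5 -> skip
r=48=110000 popcount=2 -> KEEP
r=49=110001 popcount=3 -> skip
r=50=110010 popcount=3 -> skip
r=51=110011 popcount=4 -> skip
r=52=110100 popcount=3 -> skip
r=53=110101 popcount=4 -> skip
r=54=110110 popcount=4 -> skip
Kept rows: 33 34 36 40 48

Answer: 33 34 36 40 48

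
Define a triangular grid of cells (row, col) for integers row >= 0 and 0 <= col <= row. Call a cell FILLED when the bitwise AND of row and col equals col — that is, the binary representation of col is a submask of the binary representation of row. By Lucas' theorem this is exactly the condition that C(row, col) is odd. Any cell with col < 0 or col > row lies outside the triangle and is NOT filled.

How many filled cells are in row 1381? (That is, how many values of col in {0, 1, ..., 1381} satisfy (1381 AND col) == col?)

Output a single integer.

Answer: 64

Derivation:
1381 in binary = 10101100101
popcount(1381) = number of 1-bits in 10101100101 = 6
A col c satisfies (1381 AND c) == c iff every set bit of c is also set in 1381; each of the 6 set bits of 1381 can independently be on or off in c.
count = 2^6 = 64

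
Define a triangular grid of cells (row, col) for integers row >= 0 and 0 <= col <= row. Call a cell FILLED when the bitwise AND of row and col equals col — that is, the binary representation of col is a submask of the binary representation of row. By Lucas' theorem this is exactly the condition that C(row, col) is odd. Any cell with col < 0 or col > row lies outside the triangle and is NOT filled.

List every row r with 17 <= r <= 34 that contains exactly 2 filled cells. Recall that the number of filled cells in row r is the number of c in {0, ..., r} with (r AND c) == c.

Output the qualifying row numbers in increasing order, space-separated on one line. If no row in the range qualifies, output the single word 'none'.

Row r has 2^popcount(r) filled cells, so we need popcount(r) = log2(2) = 1.
Scan r = 17..34 and keep those with exactly 1 one-bits:
r=17=10001 popcount=2 -> skip
r=18=10010 popcount=2 -> skip
r=19=10011 popcount=3 -> skip
r=20=10100 popcount=2 -> skip
r=21=10101 popcount=3 -> skip
r=22=10110 popcount=3 -> skip
r=23=10111 popcount=4 -> skip
r=24=11000 popcount=2 -> skip
r=25=11001 popcount=3 -> skip
r=26=11010 popcount=3 -> skip
r=27=11011 popcount=4 -> skip
r=28=11100 popcount=3 -> skip
r=29=11101 popcount=4 -> skip
r=30=11110 popcount=4 -> skip
r=31=11111 popcount=5 -> skip
r=32=100000 popcount=1 -> KEEP
r=33=100001 popcount=2 -> skip
r=34=100010 popcount=2 -> skip
Kept rows: 32

Answer: 32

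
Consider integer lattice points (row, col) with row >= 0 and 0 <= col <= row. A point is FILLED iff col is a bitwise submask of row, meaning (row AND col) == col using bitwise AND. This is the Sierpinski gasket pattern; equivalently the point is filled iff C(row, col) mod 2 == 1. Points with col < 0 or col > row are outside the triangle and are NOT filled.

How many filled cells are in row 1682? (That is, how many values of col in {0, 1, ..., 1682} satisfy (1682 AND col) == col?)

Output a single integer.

Answer: 32

Derivation:
1682 in binary = 11010010010
popcount(1682) = number of 1-bits in 11010010010 = 5
A col c satisfies (1682 AND c) == c iff every set bit of c is also set in 1682; each of the 5 set bits of 1682 can independently be on or off in c.
count = 2^5 = 32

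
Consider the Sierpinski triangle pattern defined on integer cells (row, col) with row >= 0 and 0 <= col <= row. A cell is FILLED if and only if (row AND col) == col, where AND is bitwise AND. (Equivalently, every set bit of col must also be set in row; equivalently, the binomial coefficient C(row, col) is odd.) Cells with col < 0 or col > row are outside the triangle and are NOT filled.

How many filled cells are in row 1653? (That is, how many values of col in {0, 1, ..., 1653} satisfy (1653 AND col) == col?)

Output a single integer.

1653 in binary = 11001110101
popcount(1653) = number of 1-bits in 11001110101 = 7
A col c satisfies (1653 AND c) == c iff every set bit of c is also set in 1653; each of the 7 set bits of 1653 can independently be on or off in c.
count = 2^7 = 128

Answer: 128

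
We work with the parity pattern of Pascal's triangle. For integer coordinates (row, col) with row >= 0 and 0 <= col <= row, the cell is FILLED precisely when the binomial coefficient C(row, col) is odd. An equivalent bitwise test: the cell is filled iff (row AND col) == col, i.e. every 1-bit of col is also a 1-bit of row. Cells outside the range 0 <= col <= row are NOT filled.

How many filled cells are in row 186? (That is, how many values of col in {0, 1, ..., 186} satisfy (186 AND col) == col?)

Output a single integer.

Answer: 32

Derivation:
186 in binary = 10111010
popcount(186) = number of 1-bits in 10111010 = 5
A col c satisfies (186 AND c) == c iff every set bit of c is also set in 186; each of the 5 set bits of 186 can independently be on or off in c.
count = 2^5 = 32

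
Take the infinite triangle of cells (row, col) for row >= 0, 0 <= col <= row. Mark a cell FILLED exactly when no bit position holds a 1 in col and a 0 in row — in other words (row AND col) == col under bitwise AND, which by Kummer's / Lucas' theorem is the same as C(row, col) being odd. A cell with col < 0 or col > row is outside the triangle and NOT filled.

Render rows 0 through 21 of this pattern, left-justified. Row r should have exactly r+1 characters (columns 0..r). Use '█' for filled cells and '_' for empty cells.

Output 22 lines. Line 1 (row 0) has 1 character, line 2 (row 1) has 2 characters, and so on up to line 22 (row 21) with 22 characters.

Answer: █
██
█_█
████
█___█
██__██
█_█_█_█
████████
█_______█
██______██
█_█_____█_█
████____████
█___█___█___█
██__██__██__██
█_█_█_█_█_█_█_█
████████████████
█_______________█
██______________██
█_█_____________█_█
████____________████
█___█___________█___█
██__██__________██__██

Derivation:
r0=0: █
r1=1: ██
r2=10: █_█
r3=11: ████
r4=100: █___█
r5=101: ██__██
r6=110: █_█_█_█
r7=111: ████████
r8=1000: █_______█
r9=1001: ██______██
r10=1010: █_█_____█_█
r11=1011: ████____████
r12=1100: █___█___█___█
r13=1101: ██__██__██__██
r14=1110: █_█_█_█_█_█_█_█
r15=1111: ████████████████
r16=10000: █_______________█
r17=10001: ██______________██
r18=10010: █_█_____________█_█
r19=10011: ████____________████
r20=10100: █___█___________█___█
r21=10101: ██__██__________██__██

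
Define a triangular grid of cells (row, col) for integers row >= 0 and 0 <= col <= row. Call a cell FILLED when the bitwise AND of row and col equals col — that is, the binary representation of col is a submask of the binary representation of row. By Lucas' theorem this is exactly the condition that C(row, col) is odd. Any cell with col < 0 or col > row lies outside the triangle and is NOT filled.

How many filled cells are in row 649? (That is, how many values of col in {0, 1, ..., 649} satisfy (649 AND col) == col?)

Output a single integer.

Answer: 16

Derivation:
649 in binary = 1010001001
popcount(649) = number of 1-bits in 1010001001 = 4
A col c satisfies (649 AND c) == c iff every set bit of c is also set in 649; each of the 4 set bits of 649 can independently be on or off in c.
count = 2^4 = 16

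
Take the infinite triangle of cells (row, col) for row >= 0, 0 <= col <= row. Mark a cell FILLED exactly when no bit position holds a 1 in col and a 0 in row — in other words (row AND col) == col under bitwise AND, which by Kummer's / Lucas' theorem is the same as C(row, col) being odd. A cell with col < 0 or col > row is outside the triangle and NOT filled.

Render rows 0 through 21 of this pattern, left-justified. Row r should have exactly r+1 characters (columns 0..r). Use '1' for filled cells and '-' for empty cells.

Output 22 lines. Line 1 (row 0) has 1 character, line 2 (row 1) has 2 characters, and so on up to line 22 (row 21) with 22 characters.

r0=0: 1
r1=1: 11
r2=10: 1-1
r3=11: 1111
r4=100: 1---1
r5=101: 11--11
r6=110: 1-1-1-1
r7=111: 11111111
r8=1000: 1-------1
r9=1001: 11------11
r10=1010: 1-1-----1-1
r11=1011: 1111----1111
r12=1100: 1---1---1---1
r13=1101: 11--11--11--11
r14=1110: 1-1-1-1-1-1-1-1
r15=1111: 1111111111111111
r16=10000: 1---------------1
r17=10001: 11--------------11
r18=10010: 1-1-------------1-1
r19=10011: 1111------------1111
r20=10100: 1---1-----------1---1
r21=10101: 11--11----------11--11

Answer: 1
11
1-1
1111
1---1
11--11
1-1-1-1
11111111
1-------1
11------11
1-1-----1-1
1111----1111
1---1---1---1
11--11--11--11
1-1-1-1-1-1-1-1
1111111111111111
1---------------1
11--------------11
1-1-------------1-1
1111------------1111
1---1-----------1---1
11--11----------11--11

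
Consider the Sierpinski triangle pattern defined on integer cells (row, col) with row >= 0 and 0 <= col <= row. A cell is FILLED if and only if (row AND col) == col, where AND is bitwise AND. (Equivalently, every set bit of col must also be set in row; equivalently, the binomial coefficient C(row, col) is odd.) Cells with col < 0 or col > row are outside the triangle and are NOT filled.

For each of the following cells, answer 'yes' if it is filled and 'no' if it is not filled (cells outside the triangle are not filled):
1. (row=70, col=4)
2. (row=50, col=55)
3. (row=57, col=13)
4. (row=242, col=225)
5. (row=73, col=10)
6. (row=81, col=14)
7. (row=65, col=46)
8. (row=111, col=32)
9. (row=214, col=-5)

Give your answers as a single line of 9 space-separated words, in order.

(70,4): row=0b1000110, col=0b100, row AND col = 0b100 = 4; 4 == 4 -> filled
(50,55): col outside [0, 50] -> not filled
(57,13): row=0b111001, col=0b1101, row AND col = 0b1001 = 9; 9 != 13 -> empty
(242,225): row=0b11110010, col=0b11100001, row AND col = 0b11100000 = 224; 224 != 225 -> empty
(73,10): row=0b1001001, col=0b1010, row AND col = 0b1000 = 8; 8 != 10 -> empty
(81,14): row=0b1010001, col=0b1110, row AND col = 0b0 = 0; 0 != 14 -> empty
(65,46): row=0b1000001, col=0b101110, row AND col = 0b0 = 0; 0 != 46 -> empty
(111,32): row=0b1101111, col=0b100000, row AND col = 0b100000 = 32; 32 == 32 -> filled
(214,-5): col outside [0, 214] -> not filled

Answer: yes no no no no no no yes no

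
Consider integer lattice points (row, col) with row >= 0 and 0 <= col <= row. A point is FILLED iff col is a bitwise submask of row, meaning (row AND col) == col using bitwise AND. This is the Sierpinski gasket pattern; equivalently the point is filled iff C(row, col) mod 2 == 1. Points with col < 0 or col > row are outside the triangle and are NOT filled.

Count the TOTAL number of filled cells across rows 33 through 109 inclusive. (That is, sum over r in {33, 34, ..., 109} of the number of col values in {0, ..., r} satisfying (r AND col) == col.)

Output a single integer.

Answer: 1198

Derivation:
r33=100001 pc2: +4 =4
r34=100010 pc2: +4 =8
r35=100011 pc3: +8 =16
r36=100100 pc2: +4 =20
r37=100101 pc3: +8 =28
r38=100110 pc3: +8 =36
r39=100111 pc4: +16 =52
r40=101000 pc2: +4 =56
r41=101001 pc3: +8 =64
r42=101010 pc3: +8 =72
r43=101011 pc4: +16 =88
r44=101100 pc3: +8 =96
r45=101101 pc4: +16 =112
r46=101110 pc4: +16 =128
r47=101111 pc5: +32 =160
r48=110000 pc2: +4 =164
r49=110001 pc3: +8 =172
r50=110010 pc3: +8 =180
r51=110011 pc4: +16 =196
r52=110100 pc3: +8 =204
r53=110101 pc4: +16 =220
r54=110110 pc4: +16 =236
r55=110111 pc5: +32 =268
r56=111000 pc3: +8 =276
r57=111001 pc4: +16 =292
r58=111010 pc4: +16 =308
r59=111011 pc5: +32 =340
r60=111100 pc4: +16 =356
r61=111101 pc5: +32 =388
r62=111110 pc5: +32 =420
r63=111111 pc6: +64 =484
r64=1000000 pc1: +2 =486
r65=1000001 pc2: +4 =490
r66=1000010 pc2: +4 =494
r67=1000011 pc3: +8 =502
r68=1000100 pc2: +4 =506
r69=1000101 pc3: +8 =514
r70=1000110 pc3: +8 =522
r71=1000111 pc4: +16 =538
r72=1001000 pc2: +4 =542
r73=1001001 pc3: +8 =550
r74=1001010 pc3: +8 =558
r75=1001011 pc4: +16 =574
r76=1001100 pc3: +8 =582
r77=1001101 pc4: +16 =598
r78=1001110 pc4: +16 =614
r79=1001111 pc5: +32 =646
r80=1010000 pc2: +4 =650
r81=1010001 pc3: +8 =658
r82=1010010 pc3: +8 =666
r83=1010011 pc4: +16 =682
r84=1010100 pc3: +8 =690
r85=1010101 pc4: +16 =706
r86=1010110 pc4: +16 =722
r87=1010111 pc5: +32 =754
r88=1011000 pc3: +8 =762
r89=1011001 pc4: +16 =778
r90=1011010 pc4: +16 =794
r91=1011011 pc5: +32 =826
r92=1011100 pc4: +16 =842
r93=1011101 pc5: +32 =874
r94=1011110 pc5: +32 =906
r95=1011111 pc6: +64 =970
r96=1100000 pc2: +4 =974
r97=1100001 pc3: +8 =982
r98=1100010 pc3: +8 =990
r99=1100011 pc4: +16 =1006
r100=1100100 pc3: +8 =1014
r101=1100101 pc4: +16 =1030
r102=1100110 pc4: +16 =1046
r103=1100111 pc5: +32 =1078
r104=1101000 pc3: +8 =1086
r105=1101001 pc4: +16 =1102
r106=1101010 pc4: +16 =1118
r107=1101011 pc5: +32 =1150
r108=1101100 pc4: +16 =1166
r109=1101101 pc5: +32 =1198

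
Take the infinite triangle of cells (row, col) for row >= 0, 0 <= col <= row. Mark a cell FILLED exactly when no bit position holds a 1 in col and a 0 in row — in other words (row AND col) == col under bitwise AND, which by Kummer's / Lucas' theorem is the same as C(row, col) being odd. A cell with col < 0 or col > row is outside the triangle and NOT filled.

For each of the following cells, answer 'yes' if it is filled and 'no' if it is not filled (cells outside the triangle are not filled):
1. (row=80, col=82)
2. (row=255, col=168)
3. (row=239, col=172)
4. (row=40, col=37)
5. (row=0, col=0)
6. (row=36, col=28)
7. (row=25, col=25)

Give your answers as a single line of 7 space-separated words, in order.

(80,82): col outside [0, 80] -> not filled
(255,168): row=0b11111111, col=0b10101000, row AND col = 0b10101000 = 168; 168 == 168 -> filled
(239,172): row=0b11101111, col=0b10101100, row AND col = 0b10101100 = 172; 172 == 172 -> filled
(40,37): row=0b101000, col=0b100101, row AND col = 0b100000 = 32; 32 != 37 -> empty
(0,0): row=0b0, col=0b0, row AND col = 0b0 = 0; 0 == 0 -> filled
(36,28): row=0b100100, col=0b11100, row AND col = 0b100 = 4; 4 != 28 -> empty
(25,25): row=0b11001, col=0b11001, row AND col = 0b11001 = 25; 25 == 25 -> filled

Answer: no yes yes no yes no yes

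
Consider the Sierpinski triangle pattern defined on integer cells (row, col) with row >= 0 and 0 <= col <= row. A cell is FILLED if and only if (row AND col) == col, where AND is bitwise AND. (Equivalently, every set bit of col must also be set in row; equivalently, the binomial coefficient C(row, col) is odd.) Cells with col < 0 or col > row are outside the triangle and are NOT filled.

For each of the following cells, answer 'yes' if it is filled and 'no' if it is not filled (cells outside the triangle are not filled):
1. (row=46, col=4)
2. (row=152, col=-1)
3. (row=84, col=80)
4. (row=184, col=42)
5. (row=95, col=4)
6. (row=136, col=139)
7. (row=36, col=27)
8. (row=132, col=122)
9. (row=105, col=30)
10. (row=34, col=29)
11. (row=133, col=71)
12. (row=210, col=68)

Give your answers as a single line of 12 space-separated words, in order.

(46,4): row=0b101110, col=0b100, row AND col = 0b100 = 4; 4 == 4 -> filled
(152,-1): col outside [0, 152] -> not filled
(84,80): row=0b1010100, col=0b1010000, row AND col = 0b1010000 = 80; 80 == 80 -> filled
(184,42): row=0b10111000, col=0b101010, row AND col = 0b101000 = 40; 40 != 42 -> empty
(95,4): row=0b1011111, col=0b100, row AND col = 0b100 = 4; 4 == 4 -> filled
(136,139): col outside [0, 136] -> not filled
(36,27): row=0b100100, col=0b11011, row AND col = 0b0 = 0; 0 != 27 -> empty
(132,122): row=0b10000100, col=0b1111010, row AND col = 0b0 = 0; 0 != 122 -> empty
(105,30): row=0b1101001, col=0b11110, row AND col = 0b1000 = 8; 8 != 30 -> empty
(34,29): row=0b100010, col=0b11101, row AND col = 0b0 = 0; 0 != 29 -> empty
(133,71): row=0b10000101, col=0b1000111, row AND col = 0b101 = 5; 5 != 71 -> empty
(210,68): row=0b11010010, col=0b1000100, row AND col = 0b1000000 = 64; 64 != 68 -> empty

Answer: yes no yes no yes no no no no no no no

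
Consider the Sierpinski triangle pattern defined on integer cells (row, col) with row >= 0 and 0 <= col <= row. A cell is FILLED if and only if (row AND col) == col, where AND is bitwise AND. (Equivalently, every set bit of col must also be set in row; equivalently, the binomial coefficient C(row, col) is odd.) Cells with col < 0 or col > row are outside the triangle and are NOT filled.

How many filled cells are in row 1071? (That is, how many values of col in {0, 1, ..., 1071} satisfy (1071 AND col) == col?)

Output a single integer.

1071 in binary = 10000101111
popcount(1071) = number of 1-bits in 10000101111 = 6
A col c satisfies (1071 AND c) == c iff every set bit of c is also set in 1071; each of the 6 set bits of 1071 can independently be on or off in c.
count = 2^6 = 64

Answer: 64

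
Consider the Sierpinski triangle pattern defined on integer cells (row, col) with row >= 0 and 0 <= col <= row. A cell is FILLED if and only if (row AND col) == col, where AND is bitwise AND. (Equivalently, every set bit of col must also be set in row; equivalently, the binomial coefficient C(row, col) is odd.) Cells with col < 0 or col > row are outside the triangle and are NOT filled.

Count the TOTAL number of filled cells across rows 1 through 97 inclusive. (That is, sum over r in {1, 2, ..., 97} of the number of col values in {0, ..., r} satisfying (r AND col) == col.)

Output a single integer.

Answer: 1226

Derivation:
r1=1 pc1: +2 =2
r2=10 pc1: +2 =4
r3=11 pc2: +4 =8
r4=100 pc1: +2 =10
r5=101 pc2: +4 =14
r6=110 pc2: +4 =18
r7=111 pc3: +8 =26
r8=1000 pc1: +2 =28
r9=1001 pc2: +4 =32
r10=1010 pc2: +4 =36
r11=1011 pc3: +8 =44
r12=1100 pc2: +4 =48
r13=1101 pc3: +8 =56
r14=1110 pc3: +8 =64
r15=1111 pc4: +16 =80
r16=10000 pc1: +2 =82
r17=10001 pc2: +4 =86
r18=10010 pc2: +4 =90
r19=10011 pc3: +8 =98
r20=10100 pc2: +4 =102
r21=10101 pc3: +8 =110
r22=10110 pc3: +8 =118
r23=10111 pc4: +16 =134
r24=11000 pc2: +4 =138
r25=11001 pc3: +8 =146
r26=11010 pc3: +8 =154
r27=11011 pc4: +16 =170
r28=11100 pc3: +8 =178
r29=11101 pc4: +16 =194
r30=11110 pc4: +16 =210
r31=11111 pc5: +32 =242
r32=100000 pc1: +2 =244
r33=100001 pc2: +4 =248
r34=100010 pc2: +4 =252
r35=100011 pc3: +8 =260
r36=100100 pc2: +4 =264
r37=100101 pc3: +8 =272
r38=100110 pc3: +8 =280
r39=100111 pc4: +16 =296
r40=101000 pc2: +4 =300
r41=101001 pc3: +8 =308
r42=101010 pc3: +8 =316
r43=101011 pc4: +16 =332
r44=101100 pc3: +8 =340
r45=101101 pc4: +16 =356
r46=101110 pc4: +16 =372
r47=101111 pc5: +32 =404
r48=110000 pc2: +4 =408
r49=110001 pc3: +8 =416
r50=110010 pc3: +8 =424
r51=110011 pc4: +16 =440
r52=110100 pc3: +8 =448
r53=110101 pc4: +16 =464
r54=110110 pc4: +16 =480
r55=110111 pc5: +32 =512
r56=111000 pc3: +8 =520
r57=111001 pc4: +16 =536
r58=111010 pc4: +16 =552
r59=111011 pc5: +32 =584
r60=111100 pc4: +16 =600
r61=111101 pc5: +32 =632
r62=111110 pc5: +32 =664
r63=111111 pc6: +64 =728
r64=1000000 pc1: +2 =730
r65=1000001 pc2: +4 =734
r66=1000010 pc2: +4 =738
r67=1000011 pc3: +8 =746
r68=1000100 pc2: +4 =750
r69=1000101 pc3: +8 =758
r70=1000110 pc3: +8 =766
r71=1000111 pc4: +16 =782
r72=1001000 pc2: +4 =786
r73=1001001 pc3: +8 =794
r74=1001010 pc3: +8 =802
r75=1001011 pc4: +16 =818
r76=1001100 pc3: +8 =826
r77=1001101 pc4: +16 =842
r78=1001110 pc4: +16 =858
r79=1001111 pc5: +32 =890
r80=1010000 pc2: +4 =894
r81=1010001 pc3: +8 =902
r82=1010010 pc3: +8 =910
r83=1010011 pc4: +16 =926
r84=1010100 pc3: +8 =934
r85=1010101 pc4: +16 =950
r86=1010110 pc4: +16 =966
r87=1010111 pc5: +32 =998
r88=1011000 pc3: +8 =1006
r89=1011001 pc4: +16 =1022
r90=1011010 pc4: +16 =1038
r91=1011011 pc5: +32 =1070
r92=1011100 pc4: +16 =1086
r93=1011101 pc5: +32 =1118
r94=1011110 pc5: +32 =1150
r95=1011111 pc6: +64 =1214
r96=1100000 pc2: +4 =1218
r97=1100001 pc3: +8 =1226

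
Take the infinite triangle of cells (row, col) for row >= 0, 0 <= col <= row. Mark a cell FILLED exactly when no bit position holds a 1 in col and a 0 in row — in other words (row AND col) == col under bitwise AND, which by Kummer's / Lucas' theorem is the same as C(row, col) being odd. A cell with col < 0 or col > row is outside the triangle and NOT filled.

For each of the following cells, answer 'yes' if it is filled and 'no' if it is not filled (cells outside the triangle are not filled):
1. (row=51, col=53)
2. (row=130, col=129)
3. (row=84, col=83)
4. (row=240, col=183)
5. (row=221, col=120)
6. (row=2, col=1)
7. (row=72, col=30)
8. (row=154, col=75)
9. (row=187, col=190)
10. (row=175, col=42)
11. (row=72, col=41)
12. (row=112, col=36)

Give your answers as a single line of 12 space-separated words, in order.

Answer: no no no no no no no no no yes no no

Derivation:
(51,53): col outside [0, 51] -> not filled
(130,129): row=0b10000010, col=0b10000001, row AND col = 0b10000000 = 128; 128 != 129 -> empty
(84,83): row=0b1010100, col=0b1010011, row AND col = 0b1010000 = 80; 80 != 83 -> empty
(240,183): row=0b11110000, col=0b10110111, row AND col = 0b10110000 = 176; 176 != 183 -> empty
(221,120): row=0b11011101, col=0b1111000, row AND col = 0b1011000 = 88; 88 != 120 -> empty
(2,1): row=0b10, col=0b1, row AND col = 0b0 = 0; 0 != 1 -> empty
(72,30): row=0b1001000, col=0b11110, row AND col = 0b1000 = 8; 8 != 30 -> empty
(154,75): row=0b10011010, col=0b1001011, row AND col = 0b1010 = 10; 10 != 75 -> empty
(187,190): col outside [0, 187] -> not filled
(175,42): row=0b10101111, col=0b101010, row AND col = 0b101010 = 42; 42 == 42 -> filled
(72,41): row=0b1001000, col=0b101001, row AND col = 0b1000 = 8; 8 != 41 -> empty
(112,36): row=0b1110000, col=0b100100, row AND col = 0b100000 = 32; 32 != 36 -> empty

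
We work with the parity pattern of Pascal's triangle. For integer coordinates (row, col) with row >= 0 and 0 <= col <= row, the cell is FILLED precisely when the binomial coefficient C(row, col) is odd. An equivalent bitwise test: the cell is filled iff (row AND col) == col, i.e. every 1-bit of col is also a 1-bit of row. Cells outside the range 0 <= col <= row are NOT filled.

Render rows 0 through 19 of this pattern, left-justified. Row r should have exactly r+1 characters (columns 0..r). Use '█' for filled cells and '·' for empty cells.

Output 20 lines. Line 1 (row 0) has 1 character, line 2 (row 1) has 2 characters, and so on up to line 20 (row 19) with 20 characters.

Answer: █
██
█·█
████
█···█
██··██
█·█·█·█
████████
█·······█
██······██
█·█·····█·█
████····████
█···█···█···█
██··██··██··██
█·█·█·█·█·█·█·█
████████████████
█···············█
██··············██
█·█·············█·█
████············████

Derivation:
r0=0: █
r1=1: ██
r2=10: █·█
r3=11: ████
r4=100: █···█
r5=101: ██··██
r6=110: █·█·█·█
r7=111: ████████
r8=1000: █·······█
r9=1001: ██······██
r10=1010: █·█·····█·█
r11=1011: ████····████
r12=1100: █···█···█···█
r13=1101: ██··██··██··██
r14=1110: █·█·█·█·█·█·█·█
r15=1111: ████████████████
r16=10000: █···············█
r17=10001: ██··············██
r18=10010: █·█·············█·█
r19=10011: ████············████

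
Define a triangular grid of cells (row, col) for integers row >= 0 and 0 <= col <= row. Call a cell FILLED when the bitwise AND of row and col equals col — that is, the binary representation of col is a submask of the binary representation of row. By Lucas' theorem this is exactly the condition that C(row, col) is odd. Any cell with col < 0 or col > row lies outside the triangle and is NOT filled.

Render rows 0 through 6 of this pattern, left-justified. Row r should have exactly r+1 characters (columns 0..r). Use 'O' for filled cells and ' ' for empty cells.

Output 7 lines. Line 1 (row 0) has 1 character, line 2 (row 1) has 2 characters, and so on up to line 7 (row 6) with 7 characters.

Answer: O
OO
O O
OOOO
O   O
OO  OO
O O O O

Derivation:
r0=0: O
r1=1: OO
r2=10: O O
r3=11: OOOO
r4=100: O   O
r5=101: OO  OO
r6=110: O O O O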